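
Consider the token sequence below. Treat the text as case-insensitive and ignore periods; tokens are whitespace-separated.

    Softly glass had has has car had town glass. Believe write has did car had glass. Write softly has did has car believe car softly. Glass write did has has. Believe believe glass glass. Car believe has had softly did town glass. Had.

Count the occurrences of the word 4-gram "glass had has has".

1

Scanning the 40 overlapping 4-gram windows for "glass had has has":
  position 2–5: glass had has has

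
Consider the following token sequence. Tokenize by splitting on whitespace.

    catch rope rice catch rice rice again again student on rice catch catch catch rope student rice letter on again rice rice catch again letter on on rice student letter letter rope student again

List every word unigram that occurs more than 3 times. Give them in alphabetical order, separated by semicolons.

again; catch; letter; on; rice; student

Unigram counts meeting the condition (more than 3 times):
  again: 5
  catch: 6
  letter: 4
  on: 4
  rice: 8
  student: 4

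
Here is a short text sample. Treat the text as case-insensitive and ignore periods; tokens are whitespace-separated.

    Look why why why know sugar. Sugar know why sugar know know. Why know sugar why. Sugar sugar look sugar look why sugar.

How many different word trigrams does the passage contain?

23 tokens → 21 trigram windows in total.
Repeated trigrams (each contributes count−1 duplicates):
  why know sugar: 2
1 duplicate windows → 21 − 1 = 20 distinct.

20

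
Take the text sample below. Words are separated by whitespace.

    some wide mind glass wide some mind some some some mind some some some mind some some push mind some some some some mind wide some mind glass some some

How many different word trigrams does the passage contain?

17

30 tokens → 28 trigram windows in total.
Repeated trigrams (each contributes count−1 duplicates):
  mind some some: 4
  some some some: 4
  some mind some: 3
  some some mind: 3
  wide some mind: 2
11 duplicate windows → 28 − 11 = 17 distinct.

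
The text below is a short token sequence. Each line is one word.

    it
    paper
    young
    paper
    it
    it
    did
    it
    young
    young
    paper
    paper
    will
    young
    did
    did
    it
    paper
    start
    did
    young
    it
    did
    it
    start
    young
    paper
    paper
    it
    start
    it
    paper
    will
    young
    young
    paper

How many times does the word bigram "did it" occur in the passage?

3

Scanning the 35 overlapping bigram windows for "did it":
  position 7–8: did it
  position 16–17: did it
  position 23–24: did it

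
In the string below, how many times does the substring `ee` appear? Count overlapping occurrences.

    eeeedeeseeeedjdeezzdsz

8

Sliding a length-2 window over the 22 characters (21 positions):
  position 1–2: ee
  position 2–3: ee
  position 3–4: ee
  position 6–7: ee
  position 9–10: ee
  position 10–11: ee
  position 11–12: ee
  position 16–17: ee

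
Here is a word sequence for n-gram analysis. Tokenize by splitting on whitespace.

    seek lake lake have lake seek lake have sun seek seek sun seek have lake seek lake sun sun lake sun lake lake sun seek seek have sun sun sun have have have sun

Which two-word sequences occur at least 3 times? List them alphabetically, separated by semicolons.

Bigram counts meeting the condition (at least 3 times):
  have sun: 3
  lake sun: 3
  seek lake: 3
  sun seek: 3
  sun sun: 3

have sun; lake sun; seek lake; sun seek; sun sun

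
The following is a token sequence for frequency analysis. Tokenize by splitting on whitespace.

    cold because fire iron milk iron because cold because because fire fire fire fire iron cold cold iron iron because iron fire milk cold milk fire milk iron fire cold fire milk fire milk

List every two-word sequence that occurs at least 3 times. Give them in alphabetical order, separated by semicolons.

Bigram counts meeting the condition (at least 3 times):
  fire fire: 3
  fire milk: 4

fire fire; fire milk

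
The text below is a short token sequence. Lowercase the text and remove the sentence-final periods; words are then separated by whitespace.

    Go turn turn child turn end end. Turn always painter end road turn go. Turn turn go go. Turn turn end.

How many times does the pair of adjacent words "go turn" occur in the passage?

3

Scanning the 20 overlapping bigram windows for "go turn":
  position 1–2: go turn
  position 14–15: go turn
  position 18–19: go turn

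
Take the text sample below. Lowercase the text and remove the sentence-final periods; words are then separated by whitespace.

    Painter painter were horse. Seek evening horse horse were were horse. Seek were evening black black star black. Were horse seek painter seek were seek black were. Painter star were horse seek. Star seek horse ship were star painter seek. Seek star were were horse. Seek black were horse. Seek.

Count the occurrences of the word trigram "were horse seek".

Scanning the 48 overlapping trigram windows for "were horse seek":
  position 3–5: were horse seek
  position 10–12: were horse seek
  position 19–21: were horse seek
  position 30–32: were horse seek
  position 44–46: were horse seek
  position 48–50: were horse seek

6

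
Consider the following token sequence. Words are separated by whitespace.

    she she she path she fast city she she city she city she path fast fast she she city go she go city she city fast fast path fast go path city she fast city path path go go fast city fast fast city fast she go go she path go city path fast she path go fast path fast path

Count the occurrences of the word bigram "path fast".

Scanning the 60 overlapping bigram windows for "path fast":
  position 14–15: path fast
  position 28–29: path fast
  position 53–54: path fast
  position 59–60: path fast

4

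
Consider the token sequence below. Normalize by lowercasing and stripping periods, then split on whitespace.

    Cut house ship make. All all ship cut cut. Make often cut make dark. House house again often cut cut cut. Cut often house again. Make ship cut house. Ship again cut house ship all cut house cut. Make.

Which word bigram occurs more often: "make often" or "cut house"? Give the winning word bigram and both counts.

"make often": 1 occurrence
"cut house": 4 occurrences

"cut house" (4 vs 1)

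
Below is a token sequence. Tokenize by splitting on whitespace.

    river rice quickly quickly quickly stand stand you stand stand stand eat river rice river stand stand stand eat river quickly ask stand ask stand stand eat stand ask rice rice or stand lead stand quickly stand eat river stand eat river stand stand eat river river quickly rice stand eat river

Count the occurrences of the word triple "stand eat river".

6

Scanning the 50 overlapping trigram windows for "stand eat river":
  position 11–13: stand eat river
  position 18–20: stand eat river
  position 37–39: stand eat river
  position 40–42: stand eat river
  position 44–46: stand eat river
  position 50–52: stand eat river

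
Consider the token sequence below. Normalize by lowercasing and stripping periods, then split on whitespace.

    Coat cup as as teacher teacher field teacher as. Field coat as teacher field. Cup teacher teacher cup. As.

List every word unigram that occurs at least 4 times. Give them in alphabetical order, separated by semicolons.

as; teacher

Unigram counts meeting the condition (at least 4 times):
  as: 5
  teacher: 6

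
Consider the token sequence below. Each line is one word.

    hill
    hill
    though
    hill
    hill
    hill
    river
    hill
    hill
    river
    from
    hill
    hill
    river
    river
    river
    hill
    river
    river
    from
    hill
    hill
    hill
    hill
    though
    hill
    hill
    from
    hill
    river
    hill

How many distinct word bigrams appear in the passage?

31 tokens → 30 bigram windows in total.
Repeated bigrams (each contributes count−1 duplicates):
  hill hill: 9
  hill river: 5
  from hill: 3
  river hill: 3
  river river: 3
  hill though: 2
  river from: 2
  though hill: 2
21 duplicate windows → 30 − 21 = 9 distinct.

9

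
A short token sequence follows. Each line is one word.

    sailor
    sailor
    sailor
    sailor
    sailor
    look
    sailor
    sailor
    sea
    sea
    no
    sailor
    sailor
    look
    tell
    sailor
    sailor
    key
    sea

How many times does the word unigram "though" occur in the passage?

Scanning the 19 tokens for "though":
  (none found)

0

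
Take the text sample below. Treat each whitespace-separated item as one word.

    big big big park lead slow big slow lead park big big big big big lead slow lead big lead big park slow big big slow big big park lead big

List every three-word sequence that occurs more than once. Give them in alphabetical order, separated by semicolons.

Trigram counts meeting the condition (more than once):
  big big big: 4
  big big park: 2
  big park lead: 2
  slow big big: 2

big big big; big big park; big park lead; slow big big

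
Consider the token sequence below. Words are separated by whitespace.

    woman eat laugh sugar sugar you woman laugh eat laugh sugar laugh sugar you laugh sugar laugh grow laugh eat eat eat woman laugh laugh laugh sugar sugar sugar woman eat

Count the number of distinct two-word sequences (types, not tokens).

31 tokens → 30 bigram windows in total.
Repeated bigrams (each contributes count−1 duplicates):
  laugh sugar: 5
  sugar sugar: 3
  eat eat: 2
  eat laugh: 2
  laugh eat: 2
  laugh laugh: 2
  sugar laugh: 2
  sugar you: 2
  … (2 more repeated)
14 duplicate windows → 30 − 14 = 16 distinct.

16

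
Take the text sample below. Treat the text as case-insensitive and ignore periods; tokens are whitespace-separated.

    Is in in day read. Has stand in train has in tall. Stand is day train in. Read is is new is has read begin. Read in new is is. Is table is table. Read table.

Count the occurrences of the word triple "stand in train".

1

Scanning the 34 overlapping trigram windows for "stand in train":
  position 7–9: stand in train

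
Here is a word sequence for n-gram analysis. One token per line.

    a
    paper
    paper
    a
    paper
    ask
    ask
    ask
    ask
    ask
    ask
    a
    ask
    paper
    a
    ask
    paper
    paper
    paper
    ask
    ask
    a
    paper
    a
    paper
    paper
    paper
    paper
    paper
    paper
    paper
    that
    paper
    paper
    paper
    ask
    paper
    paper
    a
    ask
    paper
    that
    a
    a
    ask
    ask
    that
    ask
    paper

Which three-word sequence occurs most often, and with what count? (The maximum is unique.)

"paper paper paper", 7 times

Trigram frequencies (highest first):
  paper paper paper: 7
  ask ask ask: 4
  a ask paper: 3
  a paper paper: 2
  paper paper a: 2
  paper a paper: 2
  … (22 more, each ≤ 2)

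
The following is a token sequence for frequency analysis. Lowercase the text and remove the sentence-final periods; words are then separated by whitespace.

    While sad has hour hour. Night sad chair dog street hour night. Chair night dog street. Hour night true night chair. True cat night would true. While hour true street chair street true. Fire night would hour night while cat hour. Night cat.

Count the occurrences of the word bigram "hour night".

Scanning the 42 overlapping bigram windows for "hour night":
  position 5–6: hour night
  position 11–12: hour night
  position 17–18: hour night
  position 37–38: hour night
  position 41–42: hour night

5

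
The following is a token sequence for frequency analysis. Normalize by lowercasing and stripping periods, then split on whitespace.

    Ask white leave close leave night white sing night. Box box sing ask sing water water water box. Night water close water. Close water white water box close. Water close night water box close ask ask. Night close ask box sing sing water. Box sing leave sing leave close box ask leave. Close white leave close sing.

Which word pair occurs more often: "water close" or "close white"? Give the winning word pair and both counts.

"water close" (3 vs 1)

"water close": 3 occurrences
"close white": 1 occurrence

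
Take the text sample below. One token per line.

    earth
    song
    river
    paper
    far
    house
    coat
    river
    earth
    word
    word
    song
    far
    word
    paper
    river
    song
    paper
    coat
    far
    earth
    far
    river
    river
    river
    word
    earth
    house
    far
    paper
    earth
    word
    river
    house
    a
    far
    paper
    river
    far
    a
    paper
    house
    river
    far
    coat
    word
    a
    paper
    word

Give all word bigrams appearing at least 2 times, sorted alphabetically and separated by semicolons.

a paper; earth word; far paper; paper river; river far; river river

Bigram counts meeting the condition (at least 2 times):
  a paper: 2
  earth word: 2
  far paper: 2
  paper river: 2
  river far: 2
  river river: 2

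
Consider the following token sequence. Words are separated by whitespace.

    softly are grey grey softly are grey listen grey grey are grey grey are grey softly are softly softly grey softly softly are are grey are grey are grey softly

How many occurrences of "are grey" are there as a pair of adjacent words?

Scanning the 29 overlapping bigram windows for "are grey":
  position 2–3: are grey
  position 6–7: are grey
  position 11–12: are grey
  position 14–15: are grey
  position 24–25: are grey
  position 26–27: are grey
  position 28–29: are grey

7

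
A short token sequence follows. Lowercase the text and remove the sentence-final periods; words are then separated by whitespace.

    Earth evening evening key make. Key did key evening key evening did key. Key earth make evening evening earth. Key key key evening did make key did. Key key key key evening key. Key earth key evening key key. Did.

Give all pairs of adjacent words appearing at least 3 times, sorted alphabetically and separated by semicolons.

Bigram counts meeting the condition (at least 3 times):
  did key: 3
  evening key: 4
  key did: 3
  key evening: 5
  key key: 8

did key; evening key; key did; key evening; key key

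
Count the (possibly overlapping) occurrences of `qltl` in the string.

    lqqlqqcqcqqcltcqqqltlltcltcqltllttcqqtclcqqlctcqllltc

Sliding a length-4 window over the 53 characters (50 positions):
  position 18–21: qltl
  position 28–31: qltl

2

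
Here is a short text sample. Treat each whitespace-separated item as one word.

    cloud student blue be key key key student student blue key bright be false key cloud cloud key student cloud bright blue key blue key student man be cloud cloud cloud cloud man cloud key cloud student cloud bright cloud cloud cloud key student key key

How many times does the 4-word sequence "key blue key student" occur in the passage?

Scanning the 43 overlapping 4-gram windows for "key blue key student":
  position 23–26: key blue key student

1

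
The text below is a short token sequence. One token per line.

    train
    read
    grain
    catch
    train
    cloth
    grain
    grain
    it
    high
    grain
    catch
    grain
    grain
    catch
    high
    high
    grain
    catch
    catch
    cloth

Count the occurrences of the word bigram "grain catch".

4

Scanning the 20 overlapping bigram windows for "grain catch":
  position 3–4: grain catch
  position 11–12: grain catch
  position 14–15: grain catch
  position 18–19: grain catch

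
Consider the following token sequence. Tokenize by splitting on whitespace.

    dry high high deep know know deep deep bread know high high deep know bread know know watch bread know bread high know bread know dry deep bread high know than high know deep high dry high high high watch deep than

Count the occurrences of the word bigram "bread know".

Scanning the 41 overlapping bigram windows for "bread know":
  position 9–10: bread know
  position 15–16: bread know
  position 19–20: bread know
  position 24–25: bread know

4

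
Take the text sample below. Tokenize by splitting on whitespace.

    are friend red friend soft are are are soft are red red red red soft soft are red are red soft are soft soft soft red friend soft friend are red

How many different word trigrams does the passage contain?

31 tokens → 29 trigram windows in total.
Repeated trigrams (each contributes count−1 duplicates):
  red friend soft: 2
  red red red: 2
  soft are red: 2
3 duplicate windows → 29 − 3 = 26 distinct.

26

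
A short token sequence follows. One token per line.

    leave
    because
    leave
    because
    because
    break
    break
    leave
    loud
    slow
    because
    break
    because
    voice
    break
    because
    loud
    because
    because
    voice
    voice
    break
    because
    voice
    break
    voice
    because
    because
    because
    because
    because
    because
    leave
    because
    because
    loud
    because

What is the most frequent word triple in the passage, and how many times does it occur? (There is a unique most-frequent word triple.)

"because because because", 4 times

Trigram frequencies (highest first):
  because because because: 4
  because leave because: 2
  leave because because: 2
  break because voice: 2
  because voice break: 2
  voice break because: 2
  … (20 more, each ≤ 2)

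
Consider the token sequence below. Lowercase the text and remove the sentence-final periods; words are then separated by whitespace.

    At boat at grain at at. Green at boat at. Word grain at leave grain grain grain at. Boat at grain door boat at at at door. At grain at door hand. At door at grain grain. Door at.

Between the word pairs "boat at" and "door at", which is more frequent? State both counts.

"boat at" (4 vs 3)

"boat at": 4 occurrences
"door at": 3 occurrences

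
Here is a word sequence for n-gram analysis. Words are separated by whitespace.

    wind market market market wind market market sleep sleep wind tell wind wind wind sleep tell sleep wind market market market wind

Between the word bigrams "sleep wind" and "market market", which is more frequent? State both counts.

"market market" (5 vs 2)

"sleep wind": 2 occurrences
"market market": 5 occurrences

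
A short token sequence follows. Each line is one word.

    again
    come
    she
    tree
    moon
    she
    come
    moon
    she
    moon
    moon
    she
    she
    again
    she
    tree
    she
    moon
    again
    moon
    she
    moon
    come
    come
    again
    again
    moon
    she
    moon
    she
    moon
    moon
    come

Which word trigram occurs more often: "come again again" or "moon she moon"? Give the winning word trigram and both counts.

"come again again": 1 occurrence
"moon she moon": 4 occurrences

"moon she moon" (4 vs 1)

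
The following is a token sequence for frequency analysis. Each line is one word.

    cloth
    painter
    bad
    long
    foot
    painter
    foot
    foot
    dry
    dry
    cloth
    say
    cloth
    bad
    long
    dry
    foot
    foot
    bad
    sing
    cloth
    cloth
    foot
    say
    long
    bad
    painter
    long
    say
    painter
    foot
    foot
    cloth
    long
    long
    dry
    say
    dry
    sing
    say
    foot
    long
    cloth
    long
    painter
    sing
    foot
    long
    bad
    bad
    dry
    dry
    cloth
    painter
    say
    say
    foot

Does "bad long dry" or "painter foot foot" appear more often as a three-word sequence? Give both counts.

"painter foot foot" (2 vs 1)

"bad long dry": 1 occurrence
"painter foot foot": 2 occurrences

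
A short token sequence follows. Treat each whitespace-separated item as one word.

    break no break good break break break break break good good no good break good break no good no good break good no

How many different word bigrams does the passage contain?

8

23 tokens → 22 bigram windows in total.
Repeated bigrams (each contributes count−1 duplicates):
  break break: 4
  break good: 4
  good break: 4
  good no: 3
  no good: 3
  break no: 2
14 duplicate windows → 22 − 14 = 8 distinct.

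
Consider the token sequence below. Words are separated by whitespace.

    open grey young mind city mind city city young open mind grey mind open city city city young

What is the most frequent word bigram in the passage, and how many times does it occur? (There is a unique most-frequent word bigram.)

Bigram frequencies (highest first):
  city city: 3
  mind city: 2
  city young: 2
  open grey: 1
  grey young: 1
  young mind: 1
  … (7 more, each ≤ 1)

"city city", 3 times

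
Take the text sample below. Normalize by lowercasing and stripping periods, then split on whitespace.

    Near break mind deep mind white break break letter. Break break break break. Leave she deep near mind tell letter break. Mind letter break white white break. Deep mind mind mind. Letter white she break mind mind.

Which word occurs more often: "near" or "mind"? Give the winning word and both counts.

"mind" (9 vs 2)

"near": 2 occurrences
"mind": 9 occurrences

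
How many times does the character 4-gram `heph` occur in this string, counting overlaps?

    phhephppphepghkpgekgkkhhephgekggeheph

3

Sliding a length-4 window over the 37 characters (34 positions):
  position 3–6: heph
  position 24–27: heph
  position 34–37: heph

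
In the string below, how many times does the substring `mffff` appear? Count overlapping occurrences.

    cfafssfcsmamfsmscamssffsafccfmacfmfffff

1

Sliding a length-5 window over the 39 characters (35 positions):
  position 34–38: mffff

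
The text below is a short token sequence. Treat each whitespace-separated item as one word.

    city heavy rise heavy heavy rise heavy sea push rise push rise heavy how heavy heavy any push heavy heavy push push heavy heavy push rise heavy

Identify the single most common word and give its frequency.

Unigram frequencies (highest first):
  heavy: 12
  push: 6
  rise: 5
  city: 1
  sea: 1
  how: 1
  … (1 more, each ≤ 1)

"heavy", 12 times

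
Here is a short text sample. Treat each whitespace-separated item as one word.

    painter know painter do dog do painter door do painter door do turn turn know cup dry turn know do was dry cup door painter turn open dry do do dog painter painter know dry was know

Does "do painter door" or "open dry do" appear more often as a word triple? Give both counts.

"do painter door": 2 occurrences
"open dry do": 1 occurrence

"do painter door" (2 vs 1)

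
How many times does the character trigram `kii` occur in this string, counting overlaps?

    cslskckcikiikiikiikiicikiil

5

Sliding a length-3 window over the 27 characters (25 positions):
  position 10–12: kii
  position 13–15: kii
  position 16–18: kii
  position 19–21: kii
  position 24–26: kii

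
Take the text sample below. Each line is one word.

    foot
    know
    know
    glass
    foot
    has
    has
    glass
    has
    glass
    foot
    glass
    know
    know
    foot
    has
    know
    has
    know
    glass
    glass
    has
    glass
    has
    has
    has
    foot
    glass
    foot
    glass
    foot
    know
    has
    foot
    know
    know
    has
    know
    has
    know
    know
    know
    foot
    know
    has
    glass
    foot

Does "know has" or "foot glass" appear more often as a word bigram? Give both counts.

"know has": 5 occurrences
"foot glass": 3 occurrences

"know has" (5 vs 3)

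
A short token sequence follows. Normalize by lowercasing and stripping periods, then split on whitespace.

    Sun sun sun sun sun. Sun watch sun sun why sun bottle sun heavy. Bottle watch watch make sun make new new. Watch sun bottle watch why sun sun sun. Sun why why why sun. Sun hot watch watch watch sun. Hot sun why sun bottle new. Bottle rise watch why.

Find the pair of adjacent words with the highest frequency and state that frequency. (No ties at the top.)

"sun sun", 10 times

Bigram frequencies (highest first):
  sun sun: 10
  why sun: 4
  watch sun: 3
  sun why: 3
  sun bottle: 3
  watch watch: 3
  … (20 more, each ≤ 2)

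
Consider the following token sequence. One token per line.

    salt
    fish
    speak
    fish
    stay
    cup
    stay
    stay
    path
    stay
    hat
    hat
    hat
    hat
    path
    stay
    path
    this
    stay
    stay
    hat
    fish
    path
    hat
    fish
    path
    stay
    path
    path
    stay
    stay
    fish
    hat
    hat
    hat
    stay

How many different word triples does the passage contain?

30

36 tokens → 34 trigram windows in total.
Repeated trigrams (each contributes count−1 duplicates):
  hat hat hat: 3
  hat fish path: 2
  path stay path: 2
4 duplicate windows → 34 − 4 = 30 distinct.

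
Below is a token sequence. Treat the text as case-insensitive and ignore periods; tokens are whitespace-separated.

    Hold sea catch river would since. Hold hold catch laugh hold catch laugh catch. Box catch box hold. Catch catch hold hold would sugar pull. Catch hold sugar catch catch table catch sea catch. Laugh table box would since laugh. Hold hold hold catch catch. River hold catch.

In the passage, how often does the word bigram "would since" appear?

2

Scanning the 47 overlapping bigram windows for "would since":
  position 5–6: would since
  position 38–39: would since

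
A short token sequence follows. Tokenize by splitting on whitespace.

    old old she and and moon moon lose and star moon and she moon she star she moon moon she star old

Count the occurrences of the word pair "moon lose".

Scanning the 21 overlapping bigram windows for "moon lose":
  position 7–8: moon lose

1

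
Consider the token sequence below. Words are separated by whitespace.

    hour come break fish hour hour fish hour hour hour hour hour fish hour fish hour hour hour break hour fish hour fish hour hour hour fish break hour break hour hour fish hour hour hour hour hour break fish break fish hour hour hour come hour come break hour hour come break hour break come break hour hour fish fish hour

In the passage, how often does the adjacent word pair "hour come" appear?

Scanning the 61 overlapping bigram windows for "hour come":
  position 1–2: hour come
  position 45–46: hour come
  position 47–48: hour come
  position 51–52: hour come

4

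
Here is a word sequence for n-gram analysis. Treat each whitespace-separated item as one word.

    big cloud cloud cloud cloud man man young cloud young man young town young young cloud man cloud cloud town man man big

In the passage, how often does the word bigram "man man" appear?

Scanning the 22 overlapping bigram windows for "man man":
  position 6–7: man man
  position 21–22: man man

2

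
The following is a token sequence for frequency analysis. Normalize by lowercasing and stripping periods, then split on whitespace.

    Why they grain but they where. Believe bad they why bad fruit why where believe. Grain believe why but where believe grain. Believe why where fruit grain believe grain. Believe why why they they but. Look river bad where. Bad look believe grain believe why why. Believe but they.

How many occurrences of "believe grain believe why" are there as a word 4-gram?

4

Scanning the 46 overlapping 4-gram windows for "believe grain believe why":
  position 15–18: believe grain believe why
  position 21–24: believe grain believe why
  position 28–31: believe grain believe why
  position 42–45: believe grain believe why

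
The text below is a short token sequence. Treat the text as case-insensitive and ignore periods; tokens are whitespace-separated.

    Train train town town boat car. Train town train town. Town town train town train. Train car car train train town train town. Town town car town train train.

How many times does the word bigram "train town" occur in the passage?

Scanning the 28 overlapping bigram windows for "train town":
  position 2–3: train town
  position 7–8: train town
  position 9–10: train town
  position 13–14: train town
  position 20–21: train town
  position 22–23: train town

6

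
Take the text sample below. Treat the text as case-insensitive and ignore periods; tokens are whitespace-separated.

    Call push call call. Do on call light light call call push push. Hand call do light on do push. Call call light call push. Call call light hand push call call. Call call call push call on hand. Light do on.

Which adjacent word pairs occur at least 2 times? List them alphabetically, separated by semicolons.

call call; call do; call light; call push; do on; light call; push call

Bigram counts meeting the condition (at least 2 times):
  call call: 8
  call do: 2
  call light: 3
  call push: 4
  do on: 2
  light call: 2
  push call: 5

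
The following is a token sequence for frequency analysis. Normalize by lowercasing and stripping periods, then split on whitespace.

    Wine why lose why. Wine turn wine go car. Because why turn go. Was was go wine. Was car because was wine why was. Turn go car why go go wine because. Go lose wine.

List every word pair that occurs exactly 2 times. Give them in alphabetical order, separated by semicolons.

car because; go car; go wine; turn go; wine why

Bigram counts meeting the condition (exactly 2 times):
  car because: 2
  go car: 2
  go wine: 2
  turn go: 2
  wine why: 2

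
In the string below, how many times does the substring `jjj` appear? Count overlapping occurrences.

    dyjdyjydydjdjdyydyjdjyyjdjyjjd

0

Sliding a length-3 window over the 30 characters (28 positions):
  (no match at any position)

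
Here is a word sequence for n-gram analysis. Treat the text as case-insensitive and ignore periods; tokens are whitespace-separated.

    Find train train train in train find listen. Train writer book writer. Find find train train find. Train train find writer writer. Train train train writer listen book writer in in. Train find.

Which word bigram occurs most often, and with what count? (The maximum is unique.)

Bigram frequencies (highest first):
  train train: 6
  train find: 4
  find train: 3
  in train: 2
  train writer: 2
  book writer: 2
  … (13 more, each ≤ 1)

"train train", 6 times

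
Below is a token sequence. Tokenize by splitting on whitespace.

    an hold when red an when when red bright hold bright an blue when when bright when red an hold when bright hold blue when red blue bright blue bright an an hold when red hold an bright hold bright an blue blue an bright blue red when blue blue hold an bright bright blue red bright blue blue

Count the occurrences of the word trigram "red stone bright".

0

Scanning the 57 overlapping trigram windows for "red stone bright":
  (none found)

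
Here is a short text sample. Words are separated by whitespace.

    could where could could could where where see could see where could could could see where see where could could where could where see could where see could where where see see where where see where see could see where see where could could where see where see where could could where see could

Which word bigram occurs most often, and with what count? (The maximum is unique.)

Bigram frequencies (highest first):
  where see: 11
  see where: 9
  could where: 8
  could could: 7
  where could: 6
  see could: 5
  … (3 more, each ≤ 3)

"where see", 11 times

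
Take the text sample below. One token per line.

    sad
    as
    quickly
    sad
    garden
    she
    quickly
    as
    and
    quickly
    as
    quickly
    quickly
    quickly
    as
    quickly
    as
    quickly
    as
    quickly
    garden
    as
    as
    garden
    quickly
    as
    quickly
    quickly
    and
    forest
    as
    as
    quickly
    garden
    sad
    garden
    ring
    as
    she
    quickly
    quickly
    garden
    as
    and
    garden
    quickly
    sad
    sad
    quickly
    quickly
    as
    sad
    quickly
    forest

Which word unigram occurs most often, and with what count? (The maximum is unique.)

"quickly", 19 times

Unigram frequencies (highest first):
  quickly: 19
  as: 14
  garden: 7
  sad: 6
  and: 3
  she: 2
  … (2 more, each ≤ 2)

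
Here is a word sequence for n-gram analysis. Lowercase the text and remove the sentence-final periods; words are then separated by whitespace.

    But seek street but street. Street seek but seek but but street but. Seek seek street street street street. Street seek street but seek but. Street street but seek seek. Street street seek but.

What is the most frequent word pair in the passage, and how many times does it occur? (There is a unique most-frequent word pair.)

Bigram frequencies (highest first):
  street street: 7
  but seek: 5
  seek street: 4
  street but: 4
  seek but: 4
  but street: 3
  … (3 more, each ≤ 3)

"street street", 7 times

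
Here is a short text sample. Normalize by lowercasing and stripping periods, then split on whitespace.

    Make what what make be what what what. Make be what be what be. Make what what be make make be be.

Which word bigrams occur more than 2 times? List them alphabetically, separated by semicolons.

be what; make be; what be; what what

Bigram counts meeting the condition (more than 2 times):
  be what: 3
  make be: 3
  what be: 3
  what what: 4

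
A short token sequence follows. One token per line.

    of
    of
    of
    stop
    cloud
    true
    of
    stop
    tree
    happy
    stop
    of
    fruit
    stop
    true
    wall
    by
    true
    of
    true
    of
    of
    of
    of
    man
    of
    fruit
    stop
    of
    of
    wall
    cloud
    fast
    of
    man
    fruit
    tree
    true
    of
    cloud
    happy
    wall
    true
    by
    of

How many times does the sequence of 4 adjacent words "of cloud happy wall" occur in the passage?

Scanning the 42 overlapping 4-gram windows for "of cloud happy wall":
  position 39–42: of cloud happy wall

1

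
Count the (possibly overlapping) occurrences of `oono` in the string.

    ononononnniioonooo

Sliding a length-4 window over the 18 characters (15 positions):
  position 13–16: oono

1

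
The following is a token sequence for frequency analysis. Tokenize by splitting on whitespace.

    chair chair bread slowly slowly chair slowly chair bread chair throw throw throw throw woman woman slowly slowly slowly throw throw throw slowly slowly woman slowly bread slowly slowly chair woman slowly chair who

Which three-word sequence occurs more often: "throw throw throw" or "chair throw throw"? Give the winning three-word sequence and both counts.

"throw throw throw" (3 vs 1)

"throw throw throw": 3 occurrences
"chair throw throw": 1 occurrence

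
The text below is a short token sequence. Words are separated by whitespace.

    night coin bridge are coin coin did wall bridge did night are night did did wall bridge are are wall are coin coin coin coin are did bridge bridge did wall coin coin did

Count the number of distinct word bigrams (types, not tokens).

22

34 tokens → 33 bigram windows in total.
Repeated bigrams (each contributes count−1 duplicates):
  coin coin: 5
  did wall: 3
  are coin: 2
  bridge are: 2
  bridge did: 2
  coin did: 2
  wall bridge: 2
11 duplicate windows → 33 − 11 = 22 distinct.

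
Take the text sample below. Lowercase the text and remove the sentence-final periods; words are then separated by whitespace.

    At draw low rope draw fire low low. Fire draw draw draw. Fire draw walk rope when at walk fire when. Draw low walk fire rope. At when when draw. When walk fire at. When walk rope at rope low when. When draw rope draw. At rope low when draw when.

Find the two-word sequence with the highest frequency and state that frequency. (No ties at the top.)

Bigram frequencies (highest first):
  when draw: 4
  walk fire: 3
  draw low: 2
  rope draw: 2
  draw fire: 2
  fire draw: 2
  … (25 more, each ≤ 2)

"when draw", 4 times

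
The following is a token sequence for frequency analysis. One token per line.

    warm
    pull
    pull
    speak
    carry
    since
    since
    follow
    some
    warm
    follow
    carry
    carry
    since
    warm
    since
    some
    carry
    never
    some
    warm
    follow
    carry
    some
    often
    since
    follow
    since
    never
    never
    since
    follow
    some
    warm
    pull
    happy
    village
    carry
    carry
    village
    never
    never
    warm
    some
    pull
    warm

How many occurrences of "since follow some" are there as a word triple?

2

Scanning the 44 overlapping trigram windows for "since follow some":
  position 7–9: since follow some
  position 31–33: since follow some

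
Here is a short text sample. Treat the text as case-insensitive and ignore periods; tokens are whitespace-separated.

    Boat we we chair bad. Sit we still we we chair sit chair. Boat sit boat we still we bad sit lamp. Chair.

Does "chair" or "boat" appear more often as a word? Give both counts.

"chair" (4 vs 3)

"chair": 4 occurrences
"boat": 3 occurrences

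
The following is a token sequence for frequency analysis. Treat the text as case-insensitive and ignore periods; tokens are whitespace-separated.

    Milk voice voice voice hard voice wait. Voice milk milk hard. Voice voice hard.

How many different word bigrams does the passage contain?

14 tokens → 13 bigram windows in total.
Repeated bigrams (each contributes count−1 duplicates):
  voice voice: 3
  hard voice: 2
  voice hard: 2
4 duplicate windows → 13 − 4 = 9 distinct.

9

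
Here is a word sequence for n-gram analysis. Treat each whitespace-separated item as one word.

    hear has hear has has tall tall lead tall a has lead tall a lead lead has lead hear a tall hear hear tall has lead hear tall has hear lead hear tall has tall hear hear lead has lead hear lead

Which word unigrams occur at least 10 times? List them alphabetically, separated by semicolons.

Unigram counts meeting the condition (at least 10 times):
  hear: 11
  lead: 10

hear; lead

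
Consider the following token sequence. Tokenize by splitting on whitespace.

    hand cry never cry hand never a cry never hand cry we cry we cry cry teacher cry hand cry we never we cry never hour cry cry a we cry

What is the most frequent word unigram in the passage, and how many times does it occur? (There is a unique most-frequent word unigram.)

"cry", 13 times

Unigram frequencies (highest first):
  cry: 13
  never: 5
  we: 5
  hand: 4
  a: 2
  teacher: 1
  … (1 more, each ≤ 1)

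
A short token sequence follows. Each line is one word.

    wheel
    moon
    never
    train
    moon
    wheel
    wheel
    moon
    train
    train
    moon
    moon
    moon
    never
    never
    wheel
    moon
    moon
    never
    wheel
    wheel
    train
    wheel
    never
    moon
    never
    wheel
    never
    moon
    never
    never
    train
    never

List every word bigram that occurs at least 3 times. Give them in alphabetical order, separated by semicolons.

Bigram counts meeting the condition (at least 3 times):
  moon moon: 3
  moon never: 5
  never wheel: 3
  wheel moon: 3

moon moon; moon never; never wheel; wheel moon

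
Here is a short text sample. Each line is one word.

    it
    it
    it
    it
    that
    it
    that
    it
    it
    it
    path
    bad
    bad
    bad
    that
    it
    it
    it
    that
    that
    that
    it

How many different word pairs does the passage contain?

8

22 tokens → 21 bigram windows in total.
Repeated bigrams (each contributes count−1 duplicates):
  it it: 7
  that it: 4
  it that: 3
  bad bad: 2
  that that: 2
13 duplicate windows → 21 − 13 = 8 distinct.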